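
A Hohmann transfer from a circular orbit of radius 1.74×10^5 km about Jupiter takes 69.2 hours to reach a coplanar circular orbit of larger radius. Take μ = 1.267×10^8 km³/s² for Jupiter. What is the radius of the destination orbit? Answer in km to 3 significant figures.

r₂ = 1.68×10^6 km

Transfer time t = 69.2 hours = 2.4912×10^5 s, and t = π√(a_t³/μ).
So a_t = (μ t²/π²)^(1/3) = (1.267×10^8 × (2.4912×10^5)² / π²)^(1/3) = 9.2704×10^5 km.
Since a_t = (r₁ + r₂)/2, r₂ = 2a_t − r₁ = 2×9.2704×10^5 − 1.740×10^5 = 1.68008×10^6 km.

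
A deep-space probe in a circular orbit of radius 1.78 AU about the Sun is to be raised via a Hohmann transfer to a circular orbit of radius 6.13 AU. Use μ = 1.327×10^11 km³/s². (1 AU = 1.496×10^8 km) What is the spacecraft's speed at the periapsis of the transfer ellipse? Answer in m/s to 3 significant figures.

In km: r₁ = 1.78 × 1.496×10^8 = 2.66288×10^8 km; r₂ = 6.13 × 1.496×10^8 = 9.17048×10^8 km.
Semi-major axis of the transfer orbit: a_t = (2.66288×10^8 + 9.17048×10^8)/2 = 5.91668×10^8 km.
At periapsis, r = 2.66288×10^8 km.
From the vis-viva equation, v = √[μ(2/r − 1/a_t)] = 27.79 km/s.

v = 27800 m/s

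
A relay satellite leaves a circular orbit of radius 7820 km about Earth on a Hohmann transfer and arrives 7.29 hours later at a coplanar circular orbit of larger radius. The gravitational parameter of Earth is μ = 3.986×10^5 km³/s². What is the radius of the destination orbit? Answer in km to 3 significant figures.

Transfer time t = 7.29 hours = 26244 s, and t = π√(a_t³/μ).
So a_t = (μ t²/π²)^(1/3) = (3.986×10^5 × (26244)² / π²)^(1/3) = 30299 km.
Since a_t = (r₁ + r₂)/2, r₂ = 2a_t − r₁ = 2×30299 − 7820 = 52778 km.

r₂ = 52800 km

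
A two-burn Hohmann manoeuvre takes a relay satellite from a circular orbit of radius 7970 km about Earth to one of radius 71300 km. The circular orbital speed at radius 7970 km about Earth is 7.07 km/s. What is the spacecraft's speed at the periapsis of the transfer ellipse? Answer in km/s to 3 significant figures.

From the circular-orbit relation v² = μ/r at r = 7970 km: μ = v²r = (7.07)² × 7970 = 3.98380×10^5 km³/s².
The Hohmann ellipse has a_t = (r₁ + r₂)/2 = 39635 km.
The periapsis of the transfer ellipse is at r = 7970 km.
Applying v² = μ(2/r − 1/a_t): v = 9.483 km/s.

v = 9.48 km/s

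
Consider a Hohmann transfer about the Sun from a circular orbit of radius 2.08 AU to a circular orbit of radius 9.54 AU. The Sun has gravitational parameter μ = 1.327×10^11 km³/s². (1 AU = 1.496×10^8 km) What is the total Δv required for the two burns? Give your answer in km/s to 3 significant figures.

In km: r₁ = 2.08 × 1.496×10^8 = 3.11168×10^8 km; r₂ = 9.54 × 1.496×10^8 = 1.427184×10^9 km.
Semi-major axis of the transfer orbit: a_t = (3.11168×10^8 + 1.427184×10^9)/2 = 8.69176×10^8 km.
Circular speed at r₁: v₁ = √(μ/r₁) = √(1.327×10^11/3.11168×10^8) = 20.651 km/s.
On the transfer ellipse at r₁, v² = μ(2/r − 1/a) gives v_p = √[μ(2/r₁ − 1/a_t)] = 26.462 km/s.
First burn Δv₁ = |v_p − v₁| = 5.811 km/s.
At r₂, v₂ = √(μ/r₂) = 9.643 km/s.
Transfer-orbit speed at r₂: v_a = √[μ(2/r₂ − 1/a_t)] = 5.770 km/s.
Second burn Δv₂ = |v₂ − v_a| = 3.873 km/s.
Total Δv = Δv₁ + Δv₂ = 9.684 km/s.

Δv = 9.68 km/s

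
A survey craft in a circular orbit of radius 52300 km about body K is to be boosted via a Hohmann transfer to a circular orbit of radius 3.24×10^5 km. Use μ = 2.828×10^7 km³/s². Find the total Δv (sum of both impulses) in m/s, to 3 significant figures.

Δv = 11700 m/s

The Hohmann ellipse has a_t = (r₁ + r₂)/2 = 1.8815×10^5 km.
Circular speed at r₁: v₁ = √(μ/r₁) = √(2.828×10^7/52300) = 23.254 km/s.
Transfer-orbit speed at r₁ (vis-viva): v_p = √[μ(2/r₁ − 1/a_t)] = 30.515 km/s.
First burn Δv₁ = |v_p − v₁| = 7.261 km/s.
Circular speed at r₂: v₂ = √(μ/r₂) = 9.343 km/s.
Transfer-orbit speed at r₂: v_a = √[μ(2/r₂ − 1/a_t)] = 4.926 km/s.
Second burn Δv₂ = |v₂ − v_a| = 4.417 km/s.
Total Δv = Δv₁ + Δv₂ = 11.68 km/s.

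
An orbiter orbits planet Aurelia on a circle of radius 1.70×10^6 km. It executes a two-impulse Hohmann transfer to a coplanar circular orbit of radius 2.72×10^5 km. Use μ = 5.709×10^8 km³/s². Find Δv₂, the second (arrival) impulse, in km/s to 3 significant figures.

Semi-major axis of the transfer orbit: a_t = (1.700×10^6 + 2.720×10^5)/2 = 9.860×10^5 km.
Circular speed at r = 2.720×10^5 km: v_c = √(μ/r) = 45.814 km/s.
Transfer-orbit speed at the same r (vis-viva, a = a_t): v_t = √[μ(2/r − 1/a_t)] = 60.156 km/s.
Δv₂ = |v_t − v_c| = |60.156 − 45.814| = 14.34 km/s.

Δv₂ = 14.3 km/s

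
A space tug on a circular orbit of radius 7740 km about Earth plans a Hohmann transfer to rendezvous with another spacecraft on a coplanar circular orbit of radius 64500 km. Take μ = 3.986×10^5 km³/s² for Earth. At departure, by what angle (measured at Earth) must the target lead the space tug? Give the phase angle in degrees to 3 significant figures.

The Hohmann ellipse has a_t = (r₁ + r₂)/2 = 36120 km.
Transfer time t = π√(a_t³/μ) = 34160 s.
The target's mean motion on its circular orbit is ω₂ = √(μ/r₂³) = 3.854×10^-5 rad/s.
Angle swept by the target during transfer: ω₂·t = 1.3165 rad = 75.43°.
The space tug traverses 180° on the transfer ellipse, so the target must lead by 180° − 75.43° = 105°.

φ = 105°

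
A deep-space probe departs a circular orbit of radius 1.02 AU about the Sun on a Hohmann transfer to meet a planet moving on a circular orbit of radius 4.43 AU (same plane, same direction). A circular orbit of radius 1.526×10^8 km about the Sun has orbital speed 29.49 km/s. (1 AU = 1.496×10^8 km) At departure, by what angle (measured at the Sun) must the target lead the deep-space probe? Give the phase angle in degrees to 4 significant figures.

φ = 93.16°

From the circular-orbit relation v² = μ/r at r = 1.526×10^8 km: μ = v²r = (29.49)² × 1.526×10^8 = 1.32710×10^11 km³/s².
In km: r₁ = 1.02 × 1.496×10^8 = 1.52592×10^8 km; r₂ = 4.43 × 1.496×10^8 = 6.62728×10^8 km.
The Hohmann ellipse has a_t = (r₁ + r₂)/2 = 4.0766×10^8 km.
Transfer time t = π√(a_t³/μ) = 7.09815×10^7 s.
The target's mean motion on its circular orbit is ω₂ = √(μ/r₂³) = 2.13525×10^-8 rad/s.
Angle swept by the target during transfer: ω₂·t = 1.5156 rad = 86.84°.
The deep-space probe traverses 180° on the transfer ellipse, so the target must lead by 180° − 86.84° = 93.16°.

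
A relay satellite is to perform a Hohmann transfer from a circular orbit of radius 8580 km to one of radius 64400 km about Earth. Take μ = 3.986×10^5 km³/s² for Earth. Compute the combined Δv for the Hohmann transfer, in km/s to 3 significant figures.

Transfer-ellipse semi-major axis a_t = (r₁ + r₂)/2 = (8580 + 64400)/2 = 36490 km.
Circular speed at r₁: v₁ = √(μ/r₁) = √(3.986×10^5/8580) = 6.816 km/s.
On the transfer ellipse at r₁, vis-viva gives v_p = √[μ(2/r₁ − 1/a_t)] = 9.055 km/s.
First burn Δv₁ = |v_p − v₁| = 2.239 km/s.
Circular speed at r₂: v₂ = √(μ/r₂) = 2.48786 km/s.
Transfer-orbit speed at r₂: v_a = √[μ(2/r₂ − 1/a_t)] = 1.20638 km/s.
Second burn Δv₂ = |v₂ − v_a| = 1.281 km/s.
Total Δv = Δv₁ + Δv₂ = 3.520 km/s.

Δv = 3.52 km/s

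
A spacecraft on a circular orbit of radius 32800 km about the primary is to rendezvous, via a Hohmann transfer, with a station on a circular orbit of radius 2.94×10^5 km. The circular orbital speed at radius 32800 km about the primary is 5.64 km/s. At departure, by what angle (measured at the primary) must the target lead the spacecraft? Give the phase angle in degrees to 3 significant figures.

From the circular-orbit relation v² = μ/r at r = 32800 km: μ = v²r = (5.64)² × 32800 = 1.04335×10^6 km³/s².
The Hohmann ellipse has a_t = (r₁ + r₂)/2 = 1.634×10^5 km.
The half-period of the transfer ellipse is t = π√(a_t³/μ) = 2.0315×10^5 s.
The target's mean motion on its circular orbit is ω₂ = √(μ/r₂³) = 6.4076×10^-6 rad/s.
Angle swept by the target during transfer: ω₂·t = 1.3017 rad = 74.58°.
Arrival is 180° from departure on the ellipse, so φ = 180° − 74.58° = 105°.

φ = 105°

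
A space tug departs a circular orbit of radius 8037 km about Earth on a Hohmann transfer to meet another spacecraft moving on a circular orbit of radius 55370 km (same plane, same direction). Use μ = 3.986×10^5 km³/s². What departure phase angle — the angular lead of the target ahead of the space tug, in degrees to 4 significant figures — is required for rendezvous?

Transfer-ellipse semi-major axis a_t = (r₁ + r₂)/2 = (8037 + 55370)/2 = 31703.5 km.
Transfer time t = π√(a_t³/μ) = 28089 s.
Target angular speed ω₂ = √(μ/r₂³) = 4.8457×10^-5 rad/s.
Angle swept by the target during transfer: ω₂·t = 1.3611 rad = 77.99°.
Arrival is 180° from departure on the ellipse, so φ = 180° − 77.99° = 102.0°.

φ = 102.0°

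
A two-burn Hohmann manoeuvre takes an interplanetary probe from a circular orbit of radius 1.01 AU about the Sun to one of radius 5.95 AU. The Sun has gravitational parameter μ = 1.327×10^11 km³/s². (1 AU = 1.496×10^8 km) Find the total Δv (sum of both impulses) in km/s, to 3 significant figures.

In km: r₁ = 1.01 × 1.496×10^8 = 1.51096×10^8 km; r₂ = 5.95 × 1.496×10^8 = 8.9012×10^8 km.
Semi-major axis of the transfer orbit: a_t = (1.51096×10^8 + 8.9012×10^8)/2 = 5.20608×10^8 km.
At r₁ the circular-orbit speed is v₁ = √(μ/r₁) = 29.6353 km/s.
On the transfer ellipse at r₁, vis-viva equation gives v_p = √[μ(2/r₁ − 1/a_t)] = 38.7505 km/s.
First burn Δv₁ = |v_p − v₁| = 9.115 km/s.
Circular speed at r₂: v₂ = √(μ/r₂) = 12.21 km/s.
Transfer-orbit speed at r₂: v_a = √[μ(2/r₂ − 1/a_t)] = 6.578 km/s.
Second burn Δv₂ = |v₂ − v_a| = 5.632 km/s.
Δv = Δv₁ + Δv₂ = 9.115 + 5.632 = 14.75 km/s.

Δv = 14.7 km/s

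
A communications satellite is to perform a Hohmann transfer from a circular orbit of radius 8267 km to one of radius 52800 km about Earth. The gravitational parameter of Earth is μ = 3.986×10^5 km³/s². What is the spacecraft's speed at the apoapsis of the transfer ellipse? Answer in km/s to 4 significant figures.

v = 1.430 km/s

Transfer-ellipse semi-major axis a_t = (r₁ + r₂)/2 = (8267 + 52800)/2 = 30533.5 km.
At apoapsis, r = 52800 km.
Vis-viva: v = √[μ(2/r − 1/a_t)] = √[3.986×10^5 × (2/52800 − 1/30533.5)] = 1.430 km/s.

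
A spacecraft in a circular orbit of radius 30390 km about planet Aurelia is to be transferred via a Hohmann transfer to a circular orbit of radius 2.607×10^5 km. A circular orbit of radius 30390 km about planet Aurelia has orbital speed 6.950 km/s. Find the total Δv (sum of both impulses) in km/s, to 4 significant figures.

From the circular-orbit relation v² = μ/r at r = 30390 km: μ = v²r = (6.950)² × 30390 = 1.46791×10^6 km³/s².
Semi-major axis of the transfer orbit: a_t = (30390 + 2.607×10^5)/2 = 1.45545×10^5 km.
Circular speed at r₁: v₁ = √(μ/r₁) = √(1.46791×10^6/30390) = 6.9500 km/s.
On the transfer ellipse at r₁, vis-viva gives v_p = √[μ(2/r₁ − 1/a_t)] = 9.3016 km/s.
First burn Δv₁ = |v_p − v₁| = 2.3516 km/s.
At r₂, v₂ = √(μ/r₂) = 2.3729 km/s.
Transfer-orbit speed at r₂: v_a = √[μ(2/r₂ − 1/a_t)] = 1.0843 km/s.
Second burn Δv₂ = |v₂ − v_a| = 1.2886 km/s.
Δv = Δv₁ + Δv₂ = 2.3516 + 1.2886 = 3.640 km/s.

Δv = 3.640 km/s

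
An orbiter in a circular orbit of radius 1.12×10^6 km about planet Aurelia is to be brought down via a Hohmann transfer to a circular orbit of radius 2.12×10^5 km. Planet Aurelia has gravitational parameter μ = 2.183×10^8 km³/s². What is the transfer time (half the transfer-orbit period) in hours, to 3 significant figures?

t = 32.1 hours

Transfer-ellipse semi-major axis a_t = (r₁ + r₂)/2 = (1.120×10^6 + 2.120×10^5)/2 = 6.660×10^5 km.
Half the transfer-orbit period gives t = π√(a_t³/μ) = 1.156×10^5 s.
Converting: 1.156×10^5 s ÷ 3600 s/hour = 32.1 hours.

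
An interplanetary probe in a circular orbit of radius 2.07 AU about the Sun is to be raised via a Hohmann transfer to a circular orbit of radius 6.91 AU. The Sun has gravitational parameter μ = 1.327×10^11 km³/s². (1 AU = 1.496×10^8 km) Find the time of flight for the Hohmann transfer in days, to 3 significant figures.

In km: r₁ = 2.07 × 1.496×10^8 = 3.09672×10^8 km; r₂ = 6.91 × 1.496×10^8 = 1.033736×10^9 km.
Semi-major axis of the transfer orbit: a_t = (3.09672×10^8 + 1.033736×10^9)/2 = 6.71704×10^8 km.
By Kepler's third law the transfer-orbit period is T = 2π√(a_t³/μ), so t = T/2 = 1.501×10^8 s.
Converting: 1.501×10^8 s ÷ 86400 s/day = 1740 days.

t = 1740 days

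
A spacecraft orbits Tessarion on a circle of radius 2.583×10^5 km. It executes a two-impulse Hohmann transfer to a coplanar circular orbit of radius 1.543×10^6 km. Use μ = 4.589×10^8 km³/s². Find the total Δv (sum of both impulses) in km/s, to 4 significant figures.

Δv = 21.03 km/s

Transfer-ellipse semi-major axis a_t = (r₁ + r₂)/2 = (2.583×10^5 + 1.543×10^6)/2 = 9.0065×10^5 km.
At r₁ the circular-orbit speed is v₁ = √(μ/r₁) = 42.15 km/s.
Transfer-orbit speed at r₁ (v² = μ(2/r − 1/a)): v_p = √[μ(2/r₁ − 1/a_t)] = 55.17 km/s.
First burn Δv₁ = |v_p − v₁| = 13.02 km/s.
Circular speed at r₂: v₂ = √(μ/r₂) = 17.2455 km/s.
Transfer-orbit speed at r₂: v_a = √[μ(2/r₂ − 1/a_t)] = 9.23550 km/s.
Second burn Δv₂ = |v₂ − v_a| = 8.010 km/s.
Δv = Δv₁ + Δv₂ = 13.02 + 8.010 = 21.03 km/s.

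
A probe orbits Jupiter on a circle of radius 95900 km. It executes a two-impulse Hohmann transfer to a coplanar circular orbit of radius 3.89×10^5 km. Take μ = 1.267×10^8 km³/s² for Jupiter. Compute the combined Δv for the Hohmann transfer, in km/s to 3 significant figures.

Δv = 16.4 km/s

Transfer-ellipse semi-major axis a_t = (r₁ + r₂)/2 = (95900 + 3.890×10^5)/2 = 2.4245×10^5 km.
At r₁ the circular-orbit speed is v₁ = √(μ/r₁) = 36.348 km/s.
Transfer-orbit speed at r₁ (vis-viva equation): v_p = √[μ(2/r₁ − 1/a_t)] = 46.041 km/s.
First burn Δv₁ = |v_p − v₁| = 9.693 km/s.
Circular speed at r₂: v₂ = √(μ/r₂) = 18.047 km/s.
Transfer-orbit speed at r₂: v_a = √[μ(2/r₂ − 1/a_t)] = 11.350 km/s.
Second burn Δv₂ = |v₂ − v_a| = 6.697 km/s.
Δv = Δv₁ + Δv₂ = 9.693 + 6.697 = 16.39 km/s.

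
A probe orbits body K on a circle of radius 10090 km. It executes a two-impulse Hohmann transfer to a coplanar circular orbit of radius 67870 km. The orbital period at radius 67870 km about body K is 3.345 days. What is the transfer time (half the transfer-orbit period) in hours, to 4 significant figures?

From Kepler's third law T² = 4π²r³/μ at r = 67870 km, T = 3.345 days = 3.345 × 86400 s = 2.89008×10^5 s: μ = 4π²r³/T² = 1.47766×10^5 km³/s².
Semi-major axis of the transfer orbit: a_t = (10090 + 67870)/2 = 38980 km.
Transfer time t = π√(a_t³/μ) = π√((38980)³ / 1.47766×10^5) = 62900 s.
Converting: 62900 s ÷ 3600 s/hour = 17.47 hours.

t = 17.47 hours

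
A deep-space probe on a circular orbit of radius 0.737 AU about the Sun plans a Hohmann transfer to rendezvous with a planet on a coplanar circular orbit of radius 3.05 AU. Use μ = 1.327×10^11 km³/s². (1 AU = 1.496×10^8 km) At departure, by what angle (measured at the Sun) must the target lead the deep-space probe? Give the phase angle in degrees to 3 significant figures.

φ = 92.0°

In km: r₁ = 0.737 × 1.496×10^8 = 1.102552×10^8 km; r₂ = 3.05 × 1.496×10^8 = 4.5628×10^8 km.
The Hohmann ellipse has a_t = (r₁ + r₂)/2 = 2.832676×10^8 km.
The half-period of the transfer ellipse is t = π√(a_t³/μ) = 4.11159×10^7 s.
Target angular speed ω₂ = √(μ/r₂³) = 3.73756×10^-8 rad/s.
Angle swept by the target during transfer: ω₂·t = 1.53673 rad = 88.048°.
Arrival is 180° from departure on the ellipse, so φ = 180° − 88.048° = 92.0°.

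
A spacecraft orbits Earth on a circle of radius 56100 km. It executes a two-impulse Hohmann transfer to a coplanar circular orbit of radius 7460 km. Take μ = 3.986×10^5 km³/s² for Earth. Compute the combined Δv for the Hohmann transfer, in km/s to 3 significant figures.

The Hohmann ellipse has a_t = (r₁ + r₂)/2 = 31780 km.
Circular speed at r₁: v₁ = √(μ/r₁) = √(3.986×10^5/56100) = 2.6656 km/s.
Transfer-orbit speed at r₁ (vis-viva): v_a = √[μ(2/r₁ − 1/a_t)] = 1.2915 km/s.
First burn Δv₁ = |v_a − v₁| = 1.374 km/s.
Circular speed at r₂: v₂ = √(μ/r₂) = 7.310 km/s.
Transfer-orbit speed at r₂: v_p = √[μ(2/r₂ − 1/a_t)] = 9.712 km/s.
Second burn Δv₂ = |v₂ − v_p| = 2.402 km/s.
Total Δv = Δv₁ + Δv₂ = 3.776 km/s.

Δv = 3.78 km/s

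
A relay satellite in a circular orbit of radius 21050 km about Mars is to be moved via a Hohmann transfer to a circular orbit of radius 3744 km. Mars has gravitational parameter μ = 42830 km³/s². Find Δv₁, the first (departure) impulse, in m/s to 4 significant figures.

Δv₁ = 642.5 m/s

The Hohmann ellipse has a_t = (r₁ + r₂)/2 = 12397 km.
On the circular orbit at r = 21050 km, v_c = √(μ/r) = 1.4264 km/s.
Transfer-orbit speed at the same r (vis-viva, a = a_t): v_t = √[μ(2/r − 1/a_t)] = 0.78389 km/s.
Δv₁ = |v_t − v_c| = |0.78389 − 1.4264| = 0.6425 km/s.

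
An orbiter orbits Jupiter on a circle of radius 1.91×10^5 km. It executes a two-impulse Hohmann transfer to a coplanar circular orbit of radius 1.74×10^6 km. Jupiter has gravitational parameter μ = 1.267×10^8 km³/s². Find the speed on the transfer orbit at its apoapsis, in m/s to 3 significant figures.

Transfer-ellipse semi-major axis a_t = (r₁ + r₂)/2 = (1.910×10^5 + 1.740×10^6)/2 = 9.655×10^5 km.
At apoapsis, r = 1.740×10^6 km.
Vis-viva: v = √[μ(2/r − 1/a_t)] = √[1.267×10^8 × (2/1.740×10^6 − 1/9.655×10^5)] = 3.795 km/s.

v = 3800 m/s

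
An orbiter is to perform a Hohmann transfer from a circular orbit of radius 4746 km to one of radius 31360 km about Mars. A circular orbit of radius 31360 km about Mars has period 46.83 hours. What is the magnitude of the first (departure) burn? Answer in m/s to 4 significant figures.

Δv₁ = 955.4 m/s

From Kepler's third law T² = 4π²r³/μ at r = 31360 km, T = 46.83 hours = 46.83 × 3600 s = 1.68588×10^5 s: μ = 4π²r³/T² = 42838.5 km³/s².
The Hohmann ellipse has a_t = (r₁ + r₂)/2 = 18053 km.
Circular speed at r = 4746 km: v_c = √(μ/r) = 3.00437 km/s.
Transfer-orbit speed at the same r (vis-viva, a = a_t): v_t = √[μ(2/r − 1/a_t)] = 3.95974 km/s.
Δv₁ = |v_t − v_c| = |3.95974 − 3.00437| = 0.9554 km/s.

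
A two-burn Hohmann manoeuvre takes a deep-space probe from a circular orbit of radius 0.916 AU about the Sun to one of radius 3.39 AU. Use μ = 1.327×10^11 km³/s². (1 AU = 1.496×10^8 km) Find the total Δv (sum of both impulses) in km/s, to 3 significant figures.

In km: r₁ = 0.916 × 1.496×10^8 = 1.370336×10^8 km; r₂ = 3.39 × 1.496×10^8 = 5.07144×10^8 km.
Semi-major axis of the transfer orbit: a_t = (1.370336×10^8 + 5.07144×10^8)/2 = 3.220888×10^8 km.
At r₁ the circular-orbit speed is v₁ = √(μ/r₁) = 31.119 km/s.
Transfer-orbit speed at r₁ (v² = μ(2/r − 1/a)): v_p = √[μ(2/r₁ − 1/a_t)] = 39.048 km/s.
First burn Δv₁ = |v_p − v₁| = 7.929 km/s.
Circular speed at r₂: v₂ = √(μ/r₂) = 16.176 km/s.
Transfer-orbit speed at r₂: v_a = √[μ(2/r₂ − 1/a_t)] = 10.551 km/s.
Second burn Δv₂ = |v₂ − v_a| = 5.625 km/s.
Δv = Δv₁ + Δv₂ = 7.929 + 5.625 = 13.55 km/s.

Δv = 13.6 km/s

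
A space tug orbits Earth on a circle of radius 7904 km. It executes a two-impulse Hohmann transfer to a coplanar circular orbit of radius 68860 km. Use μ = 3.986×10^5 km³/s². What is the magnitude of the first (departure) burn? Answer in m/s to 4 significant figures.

Semi-major axis of the transfer orbit: a_t = (7904 + 68860)/2 = 38382 km.
Circular speed at r = 7904 km: v_c = √(μ/r) = 7.1014 km/s.
Transfer-orbit speed at the same r (vis-viva, a = a_t): v_t = √[μ(2/r − 1/a_t)] = 9.5118 km/s.
Δv₁ = |v_t − v_c| = |9.5118 − 7.1014| = 2.410 km/s.

Δv₁ = 2410 m/s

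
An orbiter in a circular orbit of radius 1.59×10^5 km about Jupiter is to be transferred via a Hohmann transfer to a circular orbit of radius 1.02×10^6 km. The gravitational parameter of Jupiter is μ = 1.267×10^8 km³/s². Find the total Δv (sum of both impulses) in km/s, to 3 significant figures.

Δv = 14.3 km/s

Semi-major axis of the transfer orbit: a_t = (1.590×10^5 + 1.020×10^6)/2 = 5.895×10^5 km.
At r₁ the circular-orbit speed is v₁ = √(μ/r₁) = 28.229 km/s.
Transfer-orbit speed at r₁ (vis-viva equation): v_p = √[μ(2/r₁ − 1/a_t)] = 37.132 km/s.
First burn Δv₁ = |v_p − v₁| = 8.903 km/s.
Circular speed at r₂: v₂ = √(μ/r₂) = 11.145 km/s.
Transfer-orbit speed at r₂: v_a = √[μ(2/r₂ − 1/a_t)] = 5.7882 km/s.
Second burn Δv₂ = |v₂ − v_a| = 5.357 km/s.
Total Δv = Δv₁ + Δv₂ = 14.26 km/s.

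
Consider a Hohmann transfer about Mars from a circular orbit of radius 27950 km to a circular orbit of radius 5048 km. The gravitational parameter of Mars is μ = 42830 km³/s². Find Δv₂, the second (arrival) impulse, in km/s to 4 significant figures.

Δv₂ = 0.8784 km/s

The Hohmann ellipse has a_t = (r₁ + r₂)/2 = 16499 km.
On the circular orbit at r = 5048 km, v_c = √(μ/r) = 2.9128 km/s.
Transfer-orbit speed at the same r (vis-viva, a = a_t): v_t = √[μ(2/r − 1/a_t)] = 3.7912 km/s.
Δv₂ = |v_t − v_c| = |3.7912 − 2.9128| = 0.8784 km/s.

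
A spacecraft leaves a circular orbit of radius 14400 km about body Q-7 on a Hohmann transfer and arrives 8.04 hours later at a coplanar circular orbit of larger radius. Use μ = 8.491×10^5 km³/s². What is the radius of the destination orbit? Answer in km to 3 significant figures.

Transfer time t = 8.04 hours = 28944 s, and t = π√(a_t³/μ).
So a_t = (μ t²/π²)^(1/3) = (8.491×10^5 × (28944)² / π²)^(1/3) = 41616 km.
Since a_t = (r₁ + r₂)/2, r₂ = 2a_t − r₁ = 2×41616 − 14400 = 68832 km.

r₂ = 68800 km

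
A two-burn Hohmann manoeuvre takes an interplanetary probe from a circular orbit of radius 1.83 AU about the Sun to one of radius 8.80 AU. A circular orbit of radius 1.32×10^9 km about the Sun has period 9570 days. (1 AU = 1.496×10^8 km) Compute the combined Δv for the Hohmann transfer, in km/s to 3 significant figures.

From Kepler's third law T² = 4π²r³/μ at r = 1.32×10^9 km, T = 9570 days = 9570 × 86400 s = 8.26848×10^8 s: μ = 4π²r³/T² = 1.32810×10^11 km³/s².
In km: r₁ = 1.83 × 1.496×10^8 = 2.73768×10^8 km; r₂ = 8.80 × 1.496×10^8 = 1.31648×10^9 km.
The Hohmann ellipse has a_t = (r₁ + r₂)/2 = 7.95124×10^8 km.
At r₁ the circular-orbit speed is v₁ = √(μ/r₁) = 22.0254 km/s.
Transfer-orbit speed at r₁ (v² = μ(2/r − 1/a)): v_p = √[μ(2/r₁ − 1/a_t)] = 28.3409 km/s.
First burn Δv₁ = |v_p − v₁| = 6.3155 km/s.
At r₂, v₂ = √(μ/r₂) = 10.044 km/s.
Transfer-orbit speed at r₂: v_a = √[μ(2/r₂ − 1/a_t)] = 5.8936 km/s.
Second burn Δv₂ = |v₂ − v_a| = 4.1504 km/s.
Total Δv = Δv₁ + Δv₂ = 10.47 km/s.

Δv = 10.5 km/s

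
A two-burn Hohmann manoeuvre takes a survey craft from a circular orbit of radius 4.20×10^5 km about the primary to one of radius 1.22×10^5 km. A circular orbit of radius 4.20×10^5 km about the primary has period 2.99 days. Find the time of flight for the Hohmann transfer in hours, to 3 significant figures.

From Kepler's third law T² = 4π²r³/μ at r = 4.20×10^5 km, T = 2.99 days = 2.99 × 86400 s = 2.58336×10^5 s: μ = 4π²r³/T² = 4.38266×10^7 km³/s².
Transfer-ellipse semi-major axis a_t = (r₁ + r₂)/2 = (4.200×10^5 + 1.220×10^5)/2 = 2.710×10^5 km.
Transfer time t = π√(a_t³/μ) = π√((2.710×10^5)³ / 4.38266×10^7) = 66950 s.
Converting: 66950 s ÷ 3600 s/hour = 18.6 hours.

t = 18.6 hours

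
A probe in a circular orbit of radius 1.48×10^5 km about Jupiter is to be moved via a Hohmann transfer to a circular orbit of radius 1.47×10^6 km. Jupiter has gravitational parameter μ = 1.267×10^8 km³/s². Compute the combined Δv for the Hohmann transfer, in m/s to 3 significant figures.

Δv = 15500 m/s

Semi-major axis of the transfer orbit: a_t = (1.480×10^5 + 1.470×10^6)/2 = 8.090×10^5 km.
At r₁ the circular-orbit speed is v₁ = √(μ/r₁) = 29.26 km/s.
On the transfer ellipse at r₁, v² = μ(2/r − 1/a) gives v_p = √[μ(2/r₁ − 1/a_t)] = 39.44 km/s.
First burn Δv₁ = |v_p − v₁| = 10.18 km/s.
Circular speed at r₂: v₂ = √(μ/r₂) = 9.284 km/s.
Transfer-orbit speed at r₂: v_a = √[μ(2/r₂ − 1/a_t)] = 3.971 km/s.
Second burn Δv₂ = |v₂ − v_a| = 5.313 km/s.
Δv = Δv₁ + Δv₂ = 10.18 + 5.313 = 15.49 km/s.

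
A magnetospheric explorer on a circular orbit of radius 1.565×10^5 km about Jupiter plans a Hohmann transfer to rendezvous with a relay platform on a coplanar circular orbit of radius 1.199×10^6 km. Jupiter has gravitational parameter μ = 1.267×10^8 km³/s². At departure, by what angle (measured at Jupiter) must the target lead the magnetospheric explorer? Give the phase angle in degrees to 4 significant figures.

φ = 103.5°

Semi-major axis of the transfer orbit: a_t = (1.565×10^5 + 1.199×10^6)/2 = 6.7775×10^5 km.
The half-period of the transfer ellipse is t = π√(a_t³/μ) = 1.55728×10^5 s.
The target's mean motion on its circular orbit is ω₂ = √(μ/r₂³) = 8.57353×10^-6 rad/s.
Angle swept by the target during transfer: ω₂·t = 1.3351 rad = 76.50°.
Arrival is 180° from departure on the ellipse, so φ = 180° − 76.50° = 103.5°.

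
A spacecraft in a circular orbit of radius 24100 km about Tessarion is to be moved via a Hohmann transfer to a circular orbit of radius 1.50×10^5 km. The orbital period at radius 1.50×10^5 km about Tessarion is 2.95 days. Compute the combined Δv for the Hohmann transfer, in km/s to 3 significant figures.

Δv = 4.64 km/s

From Kepler's third law T² = 4π²r³/μ at r = 1.50×10^5 km, T = 2.95 days = 2.95 × 86400 s = 2.5488×10^5 s: μ = 4π²r³/T² = 2.05098×10^6 km³/s².
The Hohmann ellipse has a_t = (r₁ + r₂)/2 = 87050 km.
At r₁ the circular-orbit speed is v₁ = √(μ/r₁) = 9.225 km/s.
On the transfer ellipse at r₁, vis-viva equation gives v_p = √[μ(2/r₁ − 1/a_t)] = 12.11 km/s.
First burn Δv₁ = |v_p − v₁| = 2.885 km/s.
Circular speed at r₂: v₂ = √(μ/r₂) = 3.698 km/s.
Transfer-orbit speed at r₂: v_a = √[μ(2/r₂ − 1/a_t)] = 1.946 km/s.
Second burn Δv₂ = |v₂ − v_a| = 1.752 km/s.
Δv = Δv₁ + Δv₂ = 2.885 + 1.752 = 4.637 km/s.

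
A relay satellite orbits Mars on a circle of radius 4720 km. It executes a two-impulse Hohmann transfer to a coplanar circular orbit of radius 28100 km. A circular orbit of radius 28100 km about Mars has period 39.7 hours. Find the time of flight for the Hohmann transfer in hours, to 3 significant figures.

t = 8.86 hours

From Kepler's third law T² = 4π²r³/μ at r = 28100 km, T = 39.7 hours = 39.7 × 3600 s = 1.4292×10^5 s: μ = 4π²r³/T² = 42883.7 km³/s².
Transfer-ellipse semi-major axis a_t = (r₁ + r₂)/2 = (4720 + 28100)/2 = 16410 km.
By Kepler's third law the transfer-orbit period is T = 2π√(a_t³/μ), so t = T/2 = 31890 s.
Converting: 31890 s ÷ 3600 s/hour = 8.86 hours.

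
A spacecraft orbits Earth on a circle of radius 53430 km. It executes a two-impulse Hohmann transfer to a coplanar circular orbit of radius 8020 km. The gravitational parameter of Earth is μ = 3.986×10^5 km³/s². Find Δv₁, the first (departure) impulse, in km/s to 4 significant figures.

Δv₁ = 1.336 km/s

Semi-major axis of the transfer orbit: a_t = (53430 + 8020)/2 = 30725 km.
On the circular orbit at r = 53430 km, v_c = √(μ/r) = 2.731 km/s.
Vis-viva on the transfer ellipse at r = 53430 km gives v_t = √[μ(2/r − 1/a_t)] = 1.395 km/s.
Δv₁ = |v_t − v_c| = |1.395 − 2.731| = 1.336 km/s.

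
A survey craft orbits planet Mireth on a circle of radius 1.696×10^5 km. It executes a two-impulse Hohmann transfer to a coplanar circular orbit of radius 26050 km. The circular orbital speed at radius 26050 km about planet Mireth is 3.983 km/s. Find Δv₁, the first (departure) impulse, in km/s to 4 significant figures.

From the circular-orbit relation v² = μ/r at r = 26050 km: μ = v²r = (3.983)² × 26050 = 4.13265×10^5 km³/s².
The Hohmann ellipse has a_t = (r₁ + r₂)/2 = 97825 km.
On the circular orbit at r = 1.696×10^5 km, v_c = √(μ/r) = 1.561 km/s.
Transfer-orbit speed at the same r (vis-viva, a = a_t): v_t = √[μ(2/r − 1/a_t)] = 0.8055 km/s.
Δv₁ = |v_t − v_c| = |0.8055 − 1.561| = 0.7555 km/s.

Δv₁ = 0.7555 km/s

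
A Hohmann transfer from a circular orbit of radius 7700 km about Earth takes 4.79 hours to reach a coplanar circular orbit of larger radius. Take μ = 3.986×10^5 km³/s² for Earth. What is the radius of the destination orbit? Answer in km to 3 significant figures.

Transfer time t = 4.79 hours = 17244 s, and t = π√(a_t³/μ).
So a_t = (μ t²/π²)^(1/3) = (3.986×10^5 × (17244)² / π²)^(1/3) = 22900 km.
Since a_t = (r₁ + r₂)/2, r₂ = 2a_t − r₁ = 2×22900 − 7700 = 38100 km.

r₂ = 38100 km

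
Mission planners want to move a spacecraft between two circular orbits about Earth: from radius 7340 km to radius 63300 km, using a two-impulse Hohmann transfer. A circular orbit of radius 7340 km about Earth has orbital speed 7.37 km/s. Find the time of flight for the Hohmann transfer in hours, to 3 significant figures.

From the circular-orbit relation v² = μ/r at r = 7340 km: μ = v²r = (7.37)² × 7340 = 3.98686×10^5 km³/s².
Semi-major axis of the transfer orbit: a_t = (7340 + 63300)/2 = 35320 km.
Half the transfer-orbit period gives t = π√(a_t³/μ) = 33027 s.
Converting: 33027 s ÷ 3600 s/hour = 9.17 hours.

t = 9.17 hours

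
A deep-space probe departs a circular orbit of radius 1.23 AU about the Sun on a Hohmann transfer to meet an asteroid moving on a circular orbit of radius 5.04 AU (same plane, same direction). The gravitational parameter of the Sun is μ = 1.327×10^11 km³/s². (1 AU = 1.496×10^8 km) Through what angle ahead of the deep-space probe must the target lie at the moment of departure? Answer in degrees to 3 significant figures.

φ = 91.7°

In km: r₁ = 1.23 × 1.496×10^8 = 1.84008×10^8 km; r₂ = 5.04 × 1.496×10^8 = 7.53984×10^8 km.
The Hohmann ellipse has a_t = (r₁ + r₂)/2 = 4.68996×10^8 km.
The half-period of the transfer ellipse is t = π√(a_t³/μ) = 8.7593×10^7 s.
Target angular speed ω₂ = √(μ/r₂³) = 1.7595×10^-8 rad/s.
Angle swept by the target during transfer: ω₂·t = 1.5412 rad = 88.30°.
Arrival is 180° from departure on the ellipse, so φ = 180° − 88.30° = 91.7°.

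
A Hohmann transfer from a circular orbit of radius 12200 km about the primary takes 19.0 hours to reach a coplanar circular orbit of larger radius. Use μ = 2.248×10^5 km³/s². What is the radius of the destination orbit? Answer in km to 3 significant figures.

r₂ = 82600 km

Transfer time t = 19.0 hours = 68400 s, and t = π√(a_t³/μ).
So a_t = (μ t²/π²)^(1/3) = (2.248×10^5 × (68400)² / π²)^(1/3) = 47410 km.
Since a_t = (r₁ + r₂)/2, r₂ = 2a_t − r₁ = 2×47410 − 12200 = 82620 km.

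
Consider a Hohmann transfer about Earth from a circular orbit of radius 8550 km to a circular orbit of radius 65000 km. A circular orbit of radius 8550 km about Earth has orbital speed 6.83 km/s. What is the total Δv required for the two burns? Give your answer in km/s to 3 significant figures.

From the circular-orbit relation v² = μ/r at r = 8550 km: μ = v²r = (6.83)² × 8550 = 3.98848×10^5 km³/s².
Transfer-ellipse semi-major axis a_t = (r₁ + r₂)/2 = (8550 + 65000)/2 = 36775 km.
Circular speed at r₁: v₁ = √(μ/r₁) = √(3.98848×10^5/8550) = 6.830 km/s.
Transfer-orbit speed at r₁ (v² = μ(2/r − 1/a)): v_p = √[μ(2/r₁ − 1/a_t)] = 9.080 km/s.
First burn Δv₁ = |v_p − v₁| = 2.250 km/s.
At r₂, v₂ = √(μ/r₂) = 2.477 km/s.
Transfer-orbit speed at r₂: v_a = √[μ(2/r₂ − 1/a_t)] = 1.194 km/s.
Second burn Δv₂ = |v₂ − v_a| = 1.283 km/s.
Total Δv = Δv₁ + Δv₂ = 3.533 km/s.

Δv = 3.53 km/s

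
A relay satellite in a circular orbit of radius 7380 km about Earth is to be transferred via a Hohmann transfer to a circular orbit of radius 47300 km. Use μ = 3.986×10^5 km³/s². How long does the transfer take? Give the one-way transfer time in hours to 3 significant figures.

t = 6.25 hours

The Hohmann ellipse has a_t = (r₁ + r₂)/2 = 27340 km.
Half the transfer-orbit period gives t = π√(a_t³/μ) = 22490 s.
Converting: 22490 s ÷ 3600 s/hour = 6.25 hours.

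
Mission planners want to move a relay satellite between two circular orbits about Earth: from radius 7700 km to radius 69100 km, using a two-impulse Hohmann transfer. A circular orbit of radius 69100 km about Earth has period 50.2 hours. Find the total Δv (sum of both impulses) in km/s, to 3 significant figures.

Δv = 3.78 km/s

From Kepler's third law T² = 4π²r³/μ at r = 69100 km, T = 50.2 hours = 50.2 × 3600 s = 1.8072×10^5 s: μ = 4π²r³/T² = 3.98824×10^5 km³/s².
The Hohmann ellipse has a_t = (r₁ + r₂)/2 = 38400 km.
Circular speed at r₁: v₁ = √(μ/r₁) = √(3.98824×10^5/7700) = 7.197 km/s.
On the transfer ellipse at r₁, vis-viva gives v_p = √[μ(2/r₁ − 1/a_t)] = 9.654 km/s.
First burn Δv₁ = |v_p − v₁| = 2.457 km/s.
Circular speed at r₂: v₂ = √(μ/r₂) = 2.4024 km/s.
Transfer-orbit speed at r₂: v_a = √[μ(2/r₂ − 1/a_t)] = 1.0758 km/s.
Second burn Δv₂ = |v₂ − v_a| = 1.327 km/s.
Total Δv = Δv₁ + Δv₂ = 3.784 km/s.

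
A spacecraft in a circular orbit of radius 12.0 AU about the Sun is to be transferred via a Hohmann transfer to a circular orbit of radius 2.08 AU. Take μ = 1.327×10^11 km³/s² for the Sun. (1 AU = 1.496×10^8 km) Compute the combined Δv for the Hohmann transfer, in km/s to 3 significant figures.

Δv = 10.2 km/s

In km: r₁ = 12.0 × 1.496×10^8 = 1.7952×10^9 km; r₂ = 2.08 × 1.496×10^8 = 3.11168×10^8 km.
The Hohmann ellipse has a_t = (r₁ + r₂)/2 = 1.053184×10^9 km.
At r₁ the circular-orbit speed is v₁ = √(μ/r₁) = 8.5976 km/s.
Transfer-orbit speed at r₁ (vis-viva equation): v_a = √[μ(2/r₁ − 1/a_t)] = 4.6733 km/s.
First burn Δv₁ = |v_a − v₁| = 3.9243 km/s.
At r₂, v₂ = √(μ/r₂) = 20.6509 km/s.
Transfer-orbit speed at r₂: v_p = √[μ(2/r₂ − 1/a_t)] = 26.9614 km/s.
Second burn Δv₂ = |v₂ − v_p| = 6.3105 km/s.
Total Δv = Δv₁ + Δv₂ = 10.23 km/s.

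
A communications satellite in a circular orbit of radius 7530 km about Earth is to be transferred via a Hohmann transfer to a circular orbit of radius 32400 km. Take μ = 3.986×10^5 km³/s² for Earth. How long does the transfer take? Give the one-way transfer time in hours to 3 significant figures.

t = 3.90 hours

Transfer-ellipse semi-major axis a_t = (r₁ + r₂)/2 = (7530 + 32400)/2 = 19965 km.
Half the transfer-orbit period gives t = π√(a_t³/μ) = 14040 s.
Converting: 14040 s ÷ 3600 s/hour = 3.90 hours.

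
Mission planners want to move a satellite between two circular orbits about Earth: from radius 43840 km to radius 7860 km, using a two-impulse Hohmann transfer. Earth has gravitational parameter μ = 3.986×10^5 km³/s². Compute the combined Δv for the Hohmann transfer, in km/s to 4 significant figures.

Δv = 3.505 km/s

Transfer-ellipse semi-major axis a_t = (r₁ + r₂)/2 = (43840 + 7860)/2 = 25850 km.
Circular speed at r₁: v₁ = √(μ/r₁) = √(3.986×10^5/43840) = 3.0153 km/s.
On the transfer ellipse at r₁, vis-viva gives v_a = √[μ(2/r₁ − 1/a_t)] = 1.6627 km/s.
First burn Δv₁ = |v_a − v₁| = 1.3526 km/s.
Circular speed at r₂: v₂ = √(μ/r₂) = 7.1213 km/s.
Transfer-orbit speed at r₂: v_p = √[μ(2/r₂ − 1/a_t)] = 9.2739 km/s.
Second burn Δv₂ = |v₂ − v_p| = 2.1526 km/s.
Δv = Δv₁ + Δv₂ = 1.3526 + 2.1526 = 3.505 km/s.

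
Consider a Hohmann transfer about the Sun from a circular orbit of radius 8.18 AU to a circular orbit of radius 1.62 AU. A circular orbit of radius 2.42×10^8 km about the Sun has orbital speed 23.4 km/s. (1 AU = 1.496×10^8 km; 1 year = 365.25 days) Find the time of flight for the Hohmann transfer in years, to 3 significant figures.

From the circular-orbit relation v² = μ/r at r = 2.42×10^8 km: μ = v²r = (23.4)² × 2.42×10^8 = 1.32510×10^11 km³/s².
In km: r₁ = 8.18 × 1.496×10^8 = 1.223728×10^9 km; r₂ = 1.62 × 1.496×10^8 = 2.42352×10^8 km.
The Hohmann ellipse has a_t = (r₁ + r₂)/2 = 7.3304×10^8 km.
Transfer time t = π√(a_t³/μ) = π√((7.3304×10^8)³ / 1.32510×10^11) = 1.713×10^8 s.
Converting: 1.713×10^8 s ÷ 3.15576×10^7 s/year (365.25 × 86400) = 5.43 years.

t = 5.43 years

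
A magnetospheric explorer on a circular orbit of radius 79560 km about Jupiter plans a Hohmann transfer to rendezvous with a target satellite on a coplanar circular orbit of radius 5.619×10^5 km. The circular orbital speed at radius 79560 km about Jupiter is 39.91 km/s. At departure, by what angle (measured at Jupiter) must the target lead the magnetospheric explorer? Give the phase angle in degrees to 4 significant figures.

From the circular-orbit relation v² = μ/r at r = 79560 km: μ = v²r = (39.91)² × 79560 = 1.26724×10^8 km³/s².
The Hohmann ellipse has a_t = (r₁ + r₂)/2 = 3.2073×10^5 km.
The half-period of the transfer ellipse is t = π√(a_t³/μ) = 50691 s.
Target angular speed ω₂ = √(μ/r₂³) = 2.6726×10^-5 rad/s.
Angle swept by the target during transfer: ω₂·t = 1.3548 rad = 77.62°.
Arrival is 180° from departure on the ellipse, so φ = 180° − 77.62° = 102.4°.

φ = 102.4°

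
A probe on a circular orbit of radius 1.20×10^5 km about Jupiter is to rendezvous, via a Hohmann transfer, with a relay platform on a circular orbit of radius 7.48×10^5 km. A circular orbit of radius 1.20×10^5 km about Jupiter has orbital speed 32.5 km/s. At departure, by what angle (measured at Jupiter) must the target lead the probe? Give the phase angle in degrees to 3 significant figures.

φ = 100°

From the circular-orbit relation v² = μ/r at r = 1.20×10^5 km: μ = v²r = (32.5)² × 1.20×10^5 = 1.26750×10^8 km³/s².
Semi-major axis of the transfer orbit: a_t = (1.200×10^5 + 7.480×10^5)/2 = 4.340×10^5 km.
Transfer time t = π√(a_t³/μ) = 79783 s.
The target's mean motion on its circular orbit is ω₂ = √(μ/r₂³) = 1.7403×10^-5 rad/s.
Angle swept by the target during transfer: ω₂·t = 1.38846 rad = 79.55°.
Arrival is 180° from departure on the ellipse, so φ = 180° − 79.55° = 100°.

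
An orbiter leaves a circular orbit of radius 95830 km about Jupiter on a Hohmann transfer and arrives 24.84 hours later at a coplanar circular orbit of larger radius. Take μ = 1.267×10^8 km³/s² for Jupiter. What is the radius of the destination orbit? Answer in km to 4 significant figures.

r₂ = 8.406×10^5 km

Transfer time t = 24.84 hours = 89424 s, and t = π√(a_t³/μ).
So a_t = (μ t²/π²)^(1/3) = (1.267×10^8 × (89424)² / π²)^(1/3) = 4.6823×10^5 km.
Since a_t = (r₁ + r₂)/2, r₂ = 2a_t − r₁ = 2×4.6823×10^5 − 95830 = 8.4063×10^5 km.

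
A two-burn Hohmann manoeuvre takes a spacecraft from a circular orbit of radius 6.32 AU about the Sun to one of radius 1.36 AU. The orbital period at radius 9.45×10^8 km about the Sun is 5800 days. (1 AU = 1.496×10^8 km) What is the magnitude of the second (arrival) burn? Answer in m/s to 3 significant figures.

From Kepler's third law T² = 4π²r³/μ at r = 9.45×10^8 km, T = 5800 days = 5800 × 86400 s = 5.0112×10^8 s: μ = 4π²r³/T² = 1.32670×10^11 km³/s².
In km: r₁ = 6.32 × 1.496×10^8 = 9.45472×10^8 km; r₂ = 1.36 × 1.496×10^8 = 2.03456×10^8 km.
Transfer-ellipse semi-major axis a_t = (r₁ + r₂)/2 = (9.45472×10^8 + 2.03456×10^8)/2 = 5.74464×10^8 km.
Circular speed at r = 2.03456×10^8 km: v_c = √(μ/r) = 25.536 km/s.
Vis-viva on the transfer ellipse at r = 2.03456×10^8 km gives v_t = √[μ(2/r − 1/a_t)] = 32.760 km/s.
Δv₂ = |v_t − v_c| = |32.760 − 25.536| = 7.224 km/s.

Δv₂ = 7220 m/s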